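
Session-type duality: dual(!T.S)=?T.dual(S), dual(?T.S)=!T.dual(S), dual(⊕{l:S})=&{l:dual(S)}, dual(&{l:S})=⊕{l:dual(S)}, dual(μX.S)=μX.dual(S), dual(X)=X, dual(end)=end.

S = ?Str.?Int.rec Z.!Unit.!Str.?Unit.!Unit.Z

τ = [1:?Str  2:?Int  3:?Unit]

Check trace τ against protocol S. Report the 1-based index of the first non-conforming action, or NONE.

@1 ?Str  ok  cont: ?Int.rec Z.…
@2 ?Int  ok  cont: rec Z.…
@3 got ?Unit, protocol expects !Unit  ✗

3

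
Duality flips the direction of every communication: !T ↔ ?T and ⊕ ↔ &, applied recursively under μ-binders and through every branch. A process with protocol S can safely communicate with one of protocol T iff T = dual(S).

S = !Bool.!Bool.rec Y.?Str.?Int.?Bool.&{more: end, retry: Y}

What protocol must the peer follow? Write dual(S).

?Bool.?Bool.rec Y.!Str.!Int.!Bool.+{more: end, retry: Y}

!Bool = ?Bool
  !Bool = ?Bool
    rec Y = rec Y  (binder kept)
      ?Str = !Str
        ?Int = !Int
          ?Bool = !Bool
            &{more,retry} = +{more,retry}  (external→internal)
              case more:
                end self-dual
              case retry:
                Y self-dual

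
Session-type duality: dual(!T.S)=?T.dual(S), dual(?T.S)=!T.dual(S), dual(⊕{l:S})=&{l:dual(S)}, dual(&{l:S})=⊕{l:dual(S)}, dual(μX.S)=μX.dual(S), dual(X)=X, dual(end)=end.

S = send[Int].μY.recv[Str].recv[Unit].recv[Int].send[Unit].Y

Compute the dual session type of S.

send[Int] ↦ recv[Int]
  μY ↦ μY  (rec unchanged)
    recv[Str] ↦ send[Str]
      recv[Unit] ↦ send[Unit]
        recv[Int] ↦ send[Int]
          send[Unit] ↦ recv[Unit]
            dual(Y) = Y

recv[Int].μY.send[Str].send[Unit].send[Int].recv[Unit].Y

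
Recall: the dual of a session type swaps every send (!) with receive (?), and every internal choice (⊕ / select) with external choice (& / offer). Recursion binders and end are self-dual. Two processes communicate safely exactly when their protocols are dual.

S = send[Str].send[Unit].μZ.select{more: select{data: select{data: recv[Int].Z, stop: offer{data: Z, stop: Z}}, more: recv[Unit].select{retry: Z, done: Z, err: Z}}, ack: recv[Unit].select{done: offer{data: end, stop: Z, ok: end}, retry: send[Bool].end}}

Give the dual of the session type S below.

recv[Str].recv[Unit].μZ.offer{more: offer{data: offer{data: send[Int].Z, stop: select{data: Z, stop: Z}}, more: send[Unit].offer{retry: Z, done: Z, err: Z}}, ack: send[Unit].offer{done: select{data: end, stop: Z, ok: end}, retry: recv[Bool].end}}

send[Str] → recv[Str]
  send[Unit] → recv[Unit]
    μZ → μZ  (μ self-dual)
      select{more,ack} → offer{more,ack}  (internal→external)
        [more]
          select{data,more} → offer{data,more}  (internal→external)
            [data]
              select{data,stop} → offer{data,stop}  (internal→external)
                [data]
                  recv[Int] → send[Int]
                    dual(Z) = Z
                [stop]
                  offer{data,stop} → select{data,stop}  (external→internal)
                    [data]
                      dual(Z) = Z
                    [stop]
                      dual(Z) = Z
            [more]
              recv[Unit] → send[Unit]
                select{retry,done,err} → offer{retry,done,err}  (internal→external)
                  [retry]
                    dual(Z) = Z
                  [done]
                    dual(Z) = Z
                  [err]
                    dual(Z) = Z
        [ack]
          recv[Unit] → send[Unit]
            select{done,retry} → offer{done,retry}  (internal→external)
              [done]
                offer{data,stop,ok} → select{data,stop,ok}  (external→internal)
                  [data]
                    dual(end) = end
                  [stop]
                    dual(Z) = Z
                  [ok]
                    dual(end) = end
              [retry]
                send[Bool] → recv[Bool]
                  dual(end) = end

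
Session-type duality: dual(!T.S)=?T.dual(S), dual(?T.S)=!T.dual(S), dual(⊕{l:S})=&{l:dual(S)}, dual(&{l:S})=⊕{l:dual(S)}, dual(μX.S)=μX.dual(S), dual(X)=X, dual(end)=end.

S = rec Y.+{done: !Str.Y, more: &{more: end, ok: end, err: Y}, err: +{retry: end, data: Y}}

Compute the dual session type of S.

rec Y = rec Y  (μ self-dual)
  +{done,more,err} = &{done,more,err}  (internal→external)
    • done:
      !Str = ?Str
        Y ↦ Y
    • more:
      &{more,ok,err} = +{more,ok,err}  (external→internal)
        • more:
          end ↦ end
        • ok:
          end ↦ end
        • err:
          Y ↦ Y
    • err:
      +{retry,data} = &{retry,data}  (internal→external)
        • retry:
          end ↦ end
        • data:
          Y ↦ Y

rec Y.&{done: ?Str.Y, more: +{more: end, ok: end, err: Y}, err: &{retry: end, data: Y}}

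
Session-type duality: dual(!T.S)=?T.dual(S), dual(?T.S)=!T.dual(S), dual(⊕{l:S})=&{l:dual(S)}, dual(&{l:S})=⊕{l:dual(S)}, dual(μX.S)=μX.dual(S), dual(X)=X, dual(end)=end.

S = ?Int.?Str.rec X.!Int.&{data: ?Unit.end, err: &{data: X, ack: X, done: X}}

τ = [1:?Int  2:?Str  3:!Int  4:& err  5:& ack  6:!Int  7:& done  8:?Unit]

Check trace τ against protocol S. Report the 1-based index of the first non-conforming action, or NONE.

7

@1 ?Int  ✓  state: ?Str.rec X.…
@2 ?Str  ✓  state: rec X.…
@3 !Int  ✓  state: &{data: ?Unit.end, err: &{data: rec X.…, ack: rec X.…, done: rec X.…}}
@4 & err  ✓  state: &{data: rec X.…, ack: rec X.…, done: rec X.…}
@5 & ack  ✓  state: rec X.…
@6 !Int  ✓  state: &{data: ?Unit.end, err: &{data: rec X.…, ack: rec X.…, done: rec X.…}}
@7 got & done, protocol expects & data or & err  ✗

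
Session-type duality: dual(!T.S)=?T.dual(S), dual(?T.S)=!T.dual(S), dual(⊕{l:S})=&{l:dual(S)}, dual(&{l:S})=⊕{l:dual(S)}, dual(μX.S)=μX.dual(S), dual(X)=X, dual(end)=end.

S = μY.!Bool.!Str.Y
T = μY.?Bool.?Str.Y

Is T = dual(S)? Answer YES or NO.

YES

μY vs μY  ok (binder kept)
  !Bool vs ?Bool  ok
    !Str vs ?Str  ok
      Y vs Y  ok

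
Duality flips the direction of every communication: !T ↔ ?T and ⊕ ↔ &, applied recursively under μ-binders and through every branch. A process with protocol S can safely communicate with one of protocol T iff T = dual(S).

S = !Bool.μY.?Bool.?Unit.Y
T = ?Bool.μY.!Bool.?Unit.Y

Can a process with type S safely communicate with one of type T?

NO

!Bool ‖ ?Bool  ✓
  μY ‖ μY  ✓ (μ self-dual)
    ?Bool ‖ !Bool  ✓
      ?Unit ‖ ?Unit  ✗ same direction on both sides — not dual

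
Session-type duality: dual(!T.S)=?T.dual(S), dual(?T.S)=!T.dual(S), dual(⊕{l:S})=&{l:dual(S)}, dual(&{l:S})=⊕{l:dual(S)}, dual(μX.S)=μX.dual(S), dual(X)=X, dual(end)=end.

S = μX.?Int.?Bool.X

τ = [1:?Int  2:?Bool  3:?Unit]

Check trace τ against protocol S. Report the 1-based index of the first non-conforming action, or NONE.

[1] ?Int  ok  now at ?Bool.μX.…
[2] ?Bool  ok  now at μX.…
[3] got ?Unit, protocol expects ?Int  ✗

3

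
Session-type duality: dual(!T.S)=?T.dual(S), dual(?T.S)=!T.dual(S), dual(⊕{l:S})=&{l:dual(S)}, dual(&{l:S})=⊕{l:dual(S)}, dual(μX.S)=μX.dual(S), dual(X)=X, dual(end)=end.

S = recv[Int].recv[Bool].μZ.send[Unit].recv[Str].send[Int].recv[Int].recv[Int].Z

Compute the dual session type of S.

recv[Int] = send[Int]
  recv[Bool] = send[Bool]
    μZ = μZ  (binder kept)
      send[Unit] = recv[Unit]
        recv[Str] = send[Str]
          send[Int] = recv[Int]
            recv[Int] = send[Int]
              recv[Int] = send[Int]
                dual(Z) = Z

send[Int].send[Bool].μZ.recv[Unit].send[Str].recv[Int].send[Int].send[Int].Z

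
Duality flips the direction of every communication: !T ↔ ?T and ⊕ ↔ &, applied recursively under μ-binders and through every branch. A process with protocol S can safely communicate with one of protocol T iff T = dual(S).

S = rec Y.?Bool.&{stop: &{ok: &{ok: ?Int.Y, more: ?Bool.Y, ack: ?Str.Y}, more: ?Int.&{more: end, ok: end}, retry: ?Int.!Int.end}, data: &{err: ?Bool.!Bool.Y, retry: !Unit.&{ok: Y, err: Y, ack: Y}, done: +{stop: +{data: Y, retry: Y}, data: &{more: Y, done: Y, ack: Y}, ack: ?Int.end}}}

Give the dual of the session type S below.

rec Y = rec Y  (μ self-dual)
  ?Bool = !Bool
    &{stop,data} = +{stop,data}  (external→internal)
      • stop:
        &{ok,more,retry} = +{ok,more,retry}  (external→internal)
          • ok:
            &{ok,more,ack} = +{ok,more,ack}  (external→internal)
              • ok:
                ?Int = !Int
                  Y ↦ Y
              • more:
                ?Bool = !Bool
                  Y ↦ Y
              • ack:
                ?Str = !Str
                  Y ↦ Y
          • more:
            ?Int = !Int
              &{more,ok} = +{more,ok}  (external→internal)
                • more:
                  end ↦ end
                • ok:
                  end ↦ end
          • retry:
            ?Int = !Int
              !Int = ?Int
                end ↦ end
      • data:
        &{err,retry,done} = +{err,retry,done}  (external→internal)
          • err:
            ?Bool = !Bool
              !Bool = ?Bool
                Y ↦ Y
          • retry:
            !Unit = ?Unit
              &{ok,err,ack} = +{ok,err,ack}  (external→internal)
                • ok:
                  Y ↦ Y
                • err:
                  Y ↦ Y
                • ack:
                  Y ↦ Y
          • done:
            +{stop,data,ack} = &{stop,data,ack}  (select→offer)
              • stop:
                +{data,retry} = &{data,retry}  (select→offer)
                  • data:
                    Y ↦ Y
                  • retry:
                    Y ↦ Y
              • data:
                &{more,done,ack} = +{more,done,ack}  (external→internal)
                  • more:
                    Y ↦ Y
                  • done:
                    Y ↦ Y
                  • ack:
                    Y ↦ Y
              • ack:
                ?Int = !Int
                  end ↦ end

rec Y.!Bool.+{stop: +{ok: +{ok: !Int.Y, more: !Bool.Y, ack: !Str.Y}, more: !Int.+{more: end, ok: end}, retry: !Int.?Int.end}, data: +{err: !Bool.?Bool.Y, retry: ?Unit.+{ok: Y, err: Y, ack: Y}, done: &{stop: &{data: Y, retry: Y}, data: +{more: Y, done: Y, ack: Y}, ack: !Int.end}}}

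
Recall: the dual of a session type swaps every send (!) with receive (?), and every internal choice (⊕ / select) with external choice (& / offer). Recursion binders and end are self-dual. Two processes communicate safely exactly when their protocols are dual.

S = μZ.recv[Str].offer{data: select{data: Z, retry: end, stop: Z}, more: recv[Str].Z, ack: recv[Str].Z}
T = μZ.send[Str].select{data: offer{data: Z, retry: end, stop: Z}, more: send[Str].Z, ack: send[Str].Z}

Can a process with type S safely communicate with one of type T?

μZ | μZ  ✓ (rec unchanged)
  recv[Str] | send[Str]  ✓
    offer{data,more,ack} | select{data,more,ack}  ✓ label sets agree
      case data:
        select{data,retry,stop} | offer{data,retry,stop}  ✓ label sets agree
          case data:
            Z | Z  ✓
          case retry:
            end | end  ✓
          case stop:
            Z | Z  ✓
      case more:
        recv[Str] | send[Str]  ✓
          Z | Z  ✓
      case ack:
        recv[Str] | send[Str]  ✓
          Z | Z  ✓

YES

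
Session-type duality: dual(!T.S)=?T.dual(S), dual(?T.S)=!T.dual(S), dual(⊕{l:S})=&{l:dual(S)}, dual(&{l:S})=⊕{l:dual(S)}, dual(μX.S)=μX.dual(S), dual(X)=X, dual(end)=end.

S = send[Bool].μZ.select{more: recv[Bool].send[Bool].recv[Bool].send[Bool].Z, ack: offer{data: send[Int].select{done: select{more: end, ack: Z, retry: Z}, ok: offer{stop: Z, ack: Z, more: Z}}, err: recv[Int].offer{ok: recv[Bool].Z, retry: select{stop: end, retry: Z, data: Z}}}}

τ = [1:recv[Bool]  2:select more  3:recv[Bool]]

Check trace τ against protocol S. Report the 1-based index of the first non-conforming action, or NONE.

1

[1] got recv[Bool], protocol expects send[Bool]  ✗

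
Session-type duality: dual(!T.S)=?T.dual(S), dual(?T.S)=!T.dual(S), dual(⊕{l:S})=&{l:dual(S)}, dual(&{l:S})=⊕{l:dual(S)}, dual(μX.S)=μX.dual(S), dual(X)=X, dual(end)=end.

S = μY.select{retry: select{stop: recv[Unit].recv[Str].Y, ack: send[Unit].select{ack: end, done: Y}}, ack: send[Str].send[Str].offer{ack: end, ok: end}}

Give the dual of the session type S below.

μY.offer{retry: offer{stop: send[Unit].send[Str].Y, ack: recv[Unit].offer{ack: end, done: Y}}, ack: recv[Str].recv[Str].select{ack: end, ok: end}}

μY → μY  (rec unchanged)
  select{retry,ack} → offer{retry,ack}  (⊕→&)
    case retry:
      select{stop,ack} → offer{stop,ack}  (⊕→&)
        case stop:
          recv[Unit] → send[Unit]
            recv[Str] → send[Str]
              Y ↦ Y
        case ack:
          send[Unit] → recv[Unit]
            select{ack,done} → offer{ack,done}  (⊕→&)
              case ack:
                end ↦ end
              case done:
                Y ↦ Y
    case ack:
      send[Str] → recv[Str]
        send[Str] → recv[Str]
          offer{ack,ok} → select{ack,ok}  (&→⊕)
            case ack:
              end ↦ end
            case ok:
              end ↦ end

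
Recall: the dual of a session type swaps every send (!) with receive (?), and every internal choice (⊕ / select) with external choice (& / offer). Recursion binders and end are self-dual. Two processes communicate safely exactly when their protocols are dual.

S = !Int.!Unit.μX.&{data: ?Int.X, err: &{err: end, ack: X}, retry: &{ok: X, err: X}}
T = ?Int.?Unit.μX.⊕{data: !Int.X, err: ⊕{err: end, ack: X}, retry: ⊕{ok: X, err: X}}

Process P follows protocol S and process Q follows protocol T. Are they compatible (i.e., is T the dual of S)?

!Int | ?Int  ok
  !Unit | ?Unit  ok
    μX | μX  ok (rec unchanged)
      &{data,err,retry} | ⊕{data,err,retry}  ok same labels
        [data]
          ?Int | !Int  ok
            X | X  ok
        [err]
          &{err,ack} | ⊕{err,ack}  ok same labels
            [err]
              end | end  ok
            [ack]
              X | X  ok
        [retry]
          &{ok,err} | ⊕{ok,err}  ok same labels
            [ok]
              X | X  ok
            [err]
              X | X  ok

YES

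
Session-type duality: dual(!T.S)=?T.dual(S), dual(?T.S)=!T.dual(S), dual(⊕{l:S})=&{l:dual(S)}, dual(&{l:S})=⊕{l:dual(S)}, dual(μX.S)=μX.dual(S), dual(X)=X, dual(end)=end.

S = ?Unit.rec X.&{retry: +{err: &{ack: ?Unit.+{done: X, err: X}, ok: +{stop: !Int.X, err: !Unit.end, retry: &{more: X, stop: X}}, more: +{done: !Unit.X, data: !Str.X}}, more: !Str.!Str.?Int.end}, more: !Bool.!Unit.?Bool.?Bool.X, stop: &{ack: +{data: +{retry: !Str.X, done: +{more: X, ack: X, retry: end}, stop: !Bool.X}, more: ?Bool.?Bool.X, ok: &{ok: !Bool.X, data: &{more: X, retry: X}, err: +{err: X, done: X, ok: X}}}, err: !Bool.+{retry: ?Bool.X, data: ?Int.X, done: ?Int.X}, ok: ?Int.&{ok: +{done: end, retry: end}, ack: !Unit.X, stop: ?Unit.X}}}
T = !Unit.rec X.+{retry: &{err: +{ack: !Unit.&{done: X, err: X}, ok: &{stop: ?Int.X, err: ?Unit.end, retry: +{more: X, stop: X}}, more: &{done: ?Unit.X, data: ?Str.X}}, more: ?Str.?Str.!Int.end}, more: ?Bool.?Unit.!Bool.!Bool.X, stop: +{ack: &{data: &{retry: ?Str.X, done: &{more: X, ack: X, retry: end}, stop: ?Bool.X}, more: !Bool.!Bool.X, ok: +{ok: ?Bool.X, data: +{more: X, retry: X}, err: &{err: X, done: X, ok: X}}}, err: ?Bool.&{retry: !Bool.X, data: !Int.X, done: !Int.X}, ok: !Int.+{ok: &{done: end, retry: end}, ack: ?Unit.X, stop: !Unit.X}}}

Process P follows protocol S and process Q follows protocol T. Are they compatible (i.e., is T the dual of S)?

YES

?Unit | !Unit  ok
  rec X | rec X  ok (μ self-dual)
    &{retry,more,stop} | +{retry,more,stop}  ok same labels
      case retry:
        +{err,more} | &{err,more}  ok same labels
          case err:
            &{ack,ok,more} | +{ack,ok,more}  ok same labels
              case ack:
                ?Unit | !Unit  ok
                  +{done,err} | &{done,err}  ok same labels
                    case done:
                      X | X  ok
                    case err:
                      X | X  ok
              case ok:
                +{stop,err,retry} | &{stop,err,retry}  ok same labels
                  case stop:
                    !Int | ?Int  ok
                      X | X  ok
                  case err:
                    !Unit | ?Unit  ok
                      end | end  ok
                  case retry:
                    &{more,stop} | +{more,stop}  ok same labels
                      case more:
                        X | X  ok
                      case stop:
                        X | X  ok
              case more:
                +{done,data} | &{done,data}  ok same labels
                  case done:
                    !Unit | ?Unit  ok
                      X | X  ok
                  case data:
                    !Str | ?Str  ok
                      X | X  ok
          case more:
            !Str | ?Str  ok
              !Str | ?Str  ok
                ?Int | !Int  ok
                  end | end  ok
      case more:
        !Bool | ?Bool  ok
          !Unit | ?Unit  ok
            ?Bool | !Bool  ok
              ?Bool | !Bool  ok
                X | X  ok
      case stop:
        &{ack,err,ok} | +{ack,err,ok}  ok same labels
          case ack:
            +{data,more,ok} | &{data,more,ok}  ok same labels
              case data:
                +{retry,done,stop} | &{retry,done,stop}  ok same labels
                  case retry:
                    !Str | ?Str  ok
                      X | X  ok
                  case done:
                    +{more,ack,retry} | &{more,ack,retry}  ok same labels
                      case more:
                        X | X  ok
                      case ack:
                        X | X  ok
                      case retry:
                        end | end  ok
                  case stop:
                    !Bool | ?Bool  ok
                      X | X  ok
              case more:
                ?Bool | !Bool  ok
                  ?Bool | !Bool  ok
                    X | X  ok
              case ok:
                &{ok,data,err} | +{ok,data,err}  ok same labels
                  case ok:
                    !Bool | ?Bool  ok
                      X | X  ok
                  case data:
                    &{more,retry} | +{more,retry}  ok same labels
                      case more:
                        X | X  ok
                      case retry:
                        X | X  ok
                  case err:
                    +{err,done,ok} | &{err,done,ok}  ok same labels
                      case err:
                        X | X  ok
                      case done:
                        X | X  ok
                      case ok:
                        X | X  ok
          case err:
            !Bool | ?Bool  ok
              +{retry,data,done} | &{retry,data,done}  ok same labels
                case retry:
                  ?Bool | !Bool  ok
                    X | X  ok
                case data:
                  ?Int | !Int  ok
                    X | X  ok
                case done:
                  ?Int | !Int  ok
                    X | X  ok
          case ok:
            ?Int | !Int  ok
              &{ok,ack,stop} | +{ok,ack,stop}  ok same labels
                case ok:
                  +{done,retry} | &{done,retry}  ok same labels
                    case done:
                      end | end  ok
                    case retry:
                      end | end  ok
                case ack:
                  !Unit | ?Unit  ok
                    X | X  ok
                case stop:
                  ?Unit | !Unit  ok
                    X | X  ok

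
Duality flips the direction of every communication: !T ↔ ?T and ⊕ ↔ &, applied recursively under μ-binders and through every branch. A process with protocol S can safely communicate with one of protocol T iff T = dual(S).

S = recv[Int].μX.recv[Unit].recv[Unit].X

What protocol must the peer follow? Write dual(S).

send[Int].μX.send[Unit].send[Unit].X

recv[Int] ↦ send[Int]
  μX ↦ μX  (rec unchanged)
    recv[Unit] ↦ send[Unit]
      recv[Unit] ↦ send[Unit]
        X self-dual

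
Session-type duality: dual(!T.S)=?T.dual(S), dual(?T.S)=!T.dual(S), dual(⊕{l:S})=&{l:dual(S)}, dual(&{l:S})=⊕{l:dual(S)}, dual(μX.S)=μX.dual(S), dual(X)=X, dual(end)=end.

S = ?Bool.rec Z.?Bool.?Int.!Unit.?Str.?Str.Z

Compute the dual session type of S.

?Bool ↦ !Bool
  rec Z ↦ rec Z  (μ self-dual)
    ?Bool ↦ !Bool
      ?Int ↦ !Int
        !Unit ↦ ?Unit
          ?Str ↦ !Str
            ?Str ↦ !Str
              Z self-dual

!Bool.rec Z.!Bool.!Int.?Unit.!Str.!Str.Z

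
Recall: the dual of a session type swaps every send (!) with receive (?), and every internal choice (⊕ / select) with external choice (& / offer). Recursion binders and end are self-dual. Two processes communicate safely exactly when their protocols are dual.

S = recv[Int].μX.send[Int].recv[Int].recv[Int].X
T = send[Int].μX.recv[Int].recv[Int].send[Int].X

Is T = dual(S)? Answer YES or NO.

NO

recv[Int] | send[Int]  match
  μX | μX  match (μ self-dual)
    send[Int] | recv[Int]  match
      recv[Int] | recv[Int]  ✗ same direction on both sides — not dual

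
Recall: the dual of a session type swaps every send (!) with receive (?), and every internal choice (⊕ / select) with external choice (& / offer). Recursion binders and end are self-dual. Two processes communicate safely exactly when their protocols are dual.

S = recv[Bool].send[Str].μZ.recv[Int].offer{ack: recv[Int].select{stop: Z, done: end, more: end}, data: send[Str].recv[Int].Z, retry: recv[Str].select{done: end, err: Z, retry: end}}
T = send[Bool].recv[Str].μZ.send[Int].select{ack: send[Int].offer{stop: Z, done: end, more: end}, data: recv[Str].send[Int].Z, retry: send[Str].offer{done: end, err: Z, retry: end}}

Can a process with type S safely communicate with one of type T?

YES

recv[Bool] | send[Bool]  ✓
  send[Str] | recv[Str]  ✓
    μZ | μZ  ✓ (binder kept)
      recv[Int] | send[Int]  ✓
        offer{ack,data,retry} | select{ack,data,retry}  ✓ labels match
          [ack]
            recv[Int] | send[Int]  ✓
              select{stop,done,more} | offer{stop,done,more}  ✓ labels match
                [stop]
                  Z | Z  ✓
                [done]
                  end | end  ✓
                [more]
                  end | end  ✓
          [data]
            send[Str] | recv[Str]  ✓
              recv[Int] | send[Int]  ✓
                Z | Z  ✓
          [retry]
            recv[Str] | send[Str]  ✓
              select{done,err,retry} | offer{done,err,retry}  ✓ labels match
                [done]
                  end | end  ✓
                [err]
                  Z | Z  ✓
                [retry]
                  end | end  ✓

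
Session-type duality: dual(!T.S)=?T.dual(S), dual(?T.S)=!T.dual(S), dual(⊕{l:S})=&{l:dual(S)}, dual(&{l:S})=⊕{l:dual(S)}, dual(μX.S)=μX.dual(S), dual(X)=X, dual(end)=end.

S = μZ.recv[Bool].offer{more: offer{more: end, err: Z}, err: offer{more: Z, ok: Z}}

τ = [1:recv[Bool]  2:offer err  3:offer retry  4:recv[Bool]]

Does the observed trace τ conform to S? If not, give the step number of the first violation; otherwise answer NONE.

3

step 1: recv[Bool]  ok  cont: offer{more: offer{more: end, err: μZ.…}, err: offer{more: μZ.…, ok: μZ.…}}
step 2: offer err  ok  cont: offer{more: μZ.…, ok: μZ.…}
step 3: got offer retry, protocol expects offer more or offer ok  ✗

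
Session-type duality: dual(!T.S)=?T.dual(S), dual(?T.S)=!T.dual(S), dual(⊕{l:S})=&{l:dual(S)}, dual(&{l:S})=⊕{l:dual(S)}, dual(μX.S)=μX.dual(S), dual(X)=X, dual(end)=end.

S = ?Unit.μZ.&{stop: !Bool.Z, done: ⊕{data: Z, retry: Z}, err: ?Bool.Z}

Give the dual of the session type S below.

!Unit.μZ.⊕{stop: ?Bool.Z, done: &{data: Z, retry: Z}, err: !Bool.Z}

?Unit → !Unit
  μZ → μZ  (binder kept)
    &{stop,done,err} → ⊕{stop,done,err}  (external→internal)
      • stop:
        !Bool → ?Bool
          Z ↦ Z
      • done:
        ⊕{data,retry} → &{data,retry}  (⊕→&)
          • data:
            Z ↦ Z
          • retry:
            Z ↦ Z
      • err:
        ?Bool → !Bool
          Z ↦ Z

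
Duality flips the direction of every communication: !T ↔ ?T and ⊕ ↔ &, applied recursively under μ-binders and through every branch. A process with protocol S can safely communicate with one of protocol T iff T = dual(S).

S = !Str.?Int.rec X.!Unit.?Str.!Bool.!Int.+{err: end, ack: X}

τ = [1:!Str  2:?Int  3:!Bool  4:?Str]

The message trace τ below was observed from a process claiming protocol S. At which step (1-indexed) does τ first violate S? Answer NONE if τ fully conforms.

3

[1] !Str  ok  residual = ?Int.rec X.…
[2] ?Int  ok  residual = rec X.…
[3] got !Bool, protocol expects !Unit  ✗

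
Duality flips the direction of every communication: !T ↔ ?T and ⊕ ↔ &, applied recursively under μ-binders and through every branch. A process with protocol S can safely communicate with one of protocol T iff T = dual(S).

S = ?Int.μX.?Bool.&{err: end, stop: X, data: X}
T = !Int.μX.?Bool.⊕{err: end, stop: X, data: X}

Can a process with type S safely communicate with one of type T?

NO

?Int vs !Int  ok
  μX vs μX  ok (μ self-dual)
    ?Bool vs ?Bool  ✗ same direction on both sides — not dual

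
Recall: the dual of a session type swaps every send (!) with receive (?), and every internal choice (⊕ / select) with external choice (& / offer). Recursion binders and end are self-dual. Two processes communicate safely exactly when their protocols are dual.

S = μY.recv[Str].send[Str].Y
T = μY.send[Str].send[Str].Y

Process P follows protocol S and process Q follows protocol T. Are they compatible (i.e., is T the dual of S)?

NO

μY | μY  match (rec unchanged)
  recv[Str] | send[Str]  match
    send[Str] | send[Str]  ✗ same direction on both sides — not dual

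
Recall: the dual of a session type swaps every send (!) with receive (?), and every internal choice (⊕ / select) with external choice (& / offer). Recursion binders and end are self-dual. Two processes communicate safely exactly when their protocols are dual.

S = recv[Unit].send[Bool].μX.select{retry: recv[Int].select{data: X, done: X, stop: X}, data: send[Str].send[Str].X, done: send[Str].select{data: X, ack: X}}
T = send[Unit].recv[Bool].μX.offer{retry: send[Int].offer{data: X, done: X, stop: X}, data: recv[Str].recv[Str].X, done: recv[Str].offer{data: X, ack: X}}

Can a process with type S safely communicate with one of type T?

YES

recv[Unit] | send[Unit]  ✓
  send[Bool] | recv[Bool]  ✓
    μX | μX  ✓ (μ self-dual)
      select{retry,data,done} | offer{retry,data,done}  ✓ same labels
        • retry:
          recv[Int] | send[Int]  ✓
            select{data,done,stop} | offer{data,done,stop}  ✓ same labels
              • data:
                X | X  ✓
              • done:
                X | X  ✓
              • stop:
                X | X  ✓
        • data:
          send[Str] | recv[Str]  ✓
            send[Str] | recv[Str]  ✓
              X | X  ✓
        • done:
          send[Str] | recv[Str]  ✓
            select{data,ack} | offer{data,ack}  ✓ same labels
              • data:
                X | X  ✓
              • ack:
                X | X  ✓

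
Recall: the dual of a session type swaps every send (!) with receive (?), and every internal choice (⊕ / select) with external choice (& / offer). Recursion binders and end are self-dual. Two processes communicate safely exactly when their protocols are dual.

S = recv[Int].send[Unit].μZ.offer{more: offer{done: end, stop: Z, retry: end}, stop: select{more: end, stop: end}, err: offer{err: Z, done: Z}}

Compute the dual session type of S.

recv[Int] ↦ send[Int]
  send[Unit] ↦ recv[Unit]
    μZ ↦ μZ  (binder kept)
      offer{more,stop,err} ↦ select{more,stop,err}  (offer→select)
        case more:
          offer{done,stop,retry} ↦ select{done,stop,retry}  (offer→select)
            case done:
              end self-dual
            case stop:
              Z self-dual
            case retry:
              end self-dual
        case stop:
          select{more,stop} ↦ offer{more,stop}  (internal→external)
            case more:
              end self-dual
            case stop:
              end self-dual
        case err:
          offer{err,done} ↦ select{err,done}  (offer→select)
            case err:
              Z self-dual
            case done:
              Z self-dual

send[Int].recv[Unit].μZ.select{more: select{done: end, stop: Z, retry: end}, stop: offer{more: end, stop: end}, err: select{err: Z, done: Z}}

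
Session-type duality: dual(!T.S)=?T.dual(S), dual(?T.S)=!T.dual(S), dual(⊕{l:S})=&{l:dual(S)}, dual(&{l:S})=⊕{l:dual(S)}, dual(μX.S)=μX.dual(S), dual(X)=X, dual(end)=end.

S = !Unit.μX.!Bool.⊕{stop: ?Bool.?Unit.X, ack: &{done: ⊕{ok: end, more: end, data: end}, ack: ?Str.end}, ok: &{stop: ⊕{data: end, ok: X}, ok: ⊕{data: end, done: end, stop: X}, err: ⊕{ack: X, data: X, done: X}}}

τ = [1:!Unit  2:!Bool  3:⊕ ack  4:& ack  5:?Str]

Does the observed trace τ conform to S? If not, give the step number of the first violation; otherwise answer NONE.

NONE

[1] !Unit  ✓  residual = μX.…
[2] !Bool  ✓  residual = ⊕{stop: ?Bool.?Unit.μX.…, ack: &{done: ⊕{ok: end, more: end, data: end}, ack: ?Str.end}, ok: &{stop: ⊕{data: end, ok: μX.…}, ok: ⊕{data: end, done: end, stop: μX.…}, err: ⊕{ack: μX.…, data: μX.…, done: μX.…}}}
[3] ⊕ ack  ✓  residual = &{done: ⊕{ok: end, more: end, data: end}, ack: ?Str.end}
[4] & ack  ✓  residual = ?Str.end
[5] ?Str  ✓  residual = end
trace exhausted — no violation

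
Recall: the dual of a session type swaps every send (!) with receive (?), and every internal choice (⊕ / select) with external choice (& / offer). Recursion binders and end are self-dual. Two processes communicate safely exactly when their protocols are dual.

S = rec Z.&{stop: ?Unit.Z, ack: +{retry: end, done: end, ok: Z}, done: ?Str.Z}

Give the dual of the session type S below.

rec Z.+{stop: !Unit.Z, ack: &{retry: end, done: end, ok: Z}, done: !Str.Z}

rec Z = rec Z  (binder kept)
  &{stop,ack,done} = +{stop,ack,done}  (&→⊕)
    • stop:
      ?Unit = !Unit
        Z ↦ Z
    • ack:
      +{retry,done,ok} = &{retry,done,ok}  (select→offer)
        • retry:
          end ↦ end
        • done:
          end ↦ end
        • ok:
          Z ↦ Z
    • done:
      ?Str = !Str
        Z ↦ Z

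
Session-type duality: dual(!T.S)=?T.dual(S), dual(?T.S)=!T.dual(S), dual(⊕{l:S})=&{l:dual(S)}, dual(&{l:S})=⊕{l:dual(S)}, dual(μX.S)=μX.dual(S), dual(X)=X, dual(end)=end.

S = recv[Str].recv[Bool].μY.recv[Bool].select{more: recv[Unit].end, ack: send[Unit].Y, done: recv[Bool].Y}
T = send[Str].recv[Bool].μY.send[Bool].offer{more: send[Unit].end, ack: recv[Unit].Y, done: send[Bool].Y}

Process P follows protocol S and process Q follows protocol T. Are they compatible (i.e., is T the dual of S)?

recv[Str] vs send[Str]  ok
  recv[Bool] vs recv[Bool]  ✗ same direction on both sides — not dual

NO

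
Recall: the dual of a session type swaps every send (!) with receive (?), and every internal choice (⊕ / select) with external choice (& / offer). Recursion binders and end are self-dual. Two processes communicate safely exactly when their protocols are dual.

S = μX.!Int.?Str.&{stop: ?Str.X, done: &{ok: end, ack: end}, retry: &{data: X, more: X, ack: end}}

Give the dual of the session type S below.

μX.?Int.!Str.⊕{stop: !Str.X, done: ⊕{ok: end, ack: end}, retry: ⊕{data: X, more: X, ack: end}}

μX = μX  (binder kept)
  !Int = ?Int
    ?Str = !Str
      &{stop,done,retry} = ⊕{stop,done,retry}  (offer→select)
        • stop:
          ?Str = !Str
            dual(X) = X
        • done:
          &{ok,ack} = ⊕{ok,ack}  (offer→select)
            • ok:
              dual(end) = end
            • ack:
              dual(end) = end
        • retry:
          &{data,more,ack} = ⊕{data,more,ack}  (offer→select)
            • data:
              dual(X) = X
            • more:
              dual(X) = X
            • ack:
              dual(end) = end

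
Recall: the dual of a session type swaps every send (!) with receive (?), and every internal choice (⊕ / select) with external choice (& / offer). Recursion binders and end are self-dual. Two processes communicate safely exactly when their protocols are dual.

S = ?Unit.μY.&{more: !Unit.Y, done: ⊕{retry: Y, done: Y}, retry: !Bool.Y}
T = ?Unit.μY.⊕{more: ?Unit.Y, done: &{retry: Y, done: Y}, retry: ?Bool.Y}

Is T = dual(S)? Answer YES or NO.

NO

?Unit ‖ ?Unit  ✗ same direction on both sides — not dual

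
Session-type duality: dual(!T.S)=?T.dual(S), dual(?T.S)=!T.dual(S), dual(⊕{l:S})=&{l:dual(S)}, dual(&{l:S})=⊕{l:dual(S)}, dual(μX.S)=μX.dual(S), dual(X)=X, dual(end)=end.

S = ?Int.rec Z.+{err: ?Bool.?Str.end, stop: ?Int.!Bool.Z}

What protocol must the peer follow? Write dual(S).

!Int.rec Z.&{err: !Bool.!Str.end, stop: !Int.?Bool.Z}

?Int = !Int
  rec Z = rec Z  (rec unchanged)
    +{err,stop} = &{err,stop}  (select→offer)
      case err:
        ?Bool = !Bool
          ?Str = !Str
            end ↦ end
      case stop:
        ?Int = !Int
          !Bool = ?Bool
            Z ↦ Z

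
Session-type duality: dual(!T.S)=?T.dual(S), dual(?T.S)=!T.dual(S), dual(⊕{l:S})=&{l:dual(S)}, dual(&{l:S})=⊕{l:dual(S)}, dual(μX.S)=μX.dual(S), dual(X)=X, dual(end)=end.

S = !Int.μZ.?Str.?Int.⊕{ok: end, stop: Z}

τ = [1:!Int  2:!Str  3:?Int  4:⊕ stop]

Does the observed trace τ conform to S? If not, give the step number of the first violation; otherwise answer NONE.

step 1: !Int  ok  now at μZ.…
step 2: got !Str, protocol expects ?Str  ✗

2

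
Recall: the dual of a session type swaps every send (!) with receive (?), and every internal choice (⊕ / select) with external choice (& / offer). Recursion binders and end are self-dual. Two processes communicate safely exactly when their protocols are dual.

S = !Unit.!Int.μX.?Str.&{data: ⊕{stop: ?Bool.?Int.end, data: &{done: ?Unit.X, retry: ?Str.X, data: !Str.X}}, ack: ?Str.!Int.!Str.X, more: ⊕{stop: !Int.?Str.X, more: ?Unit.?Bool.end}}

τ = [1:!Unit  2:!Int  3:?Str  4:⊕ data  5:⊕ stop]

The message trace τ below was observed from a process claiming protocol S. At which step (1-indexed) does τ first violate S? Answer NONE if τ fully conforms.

[1] !Unit  ok  residual = !Int.μX.…
[2] !Int  ok  residual = μX.…
[3] ?Str  ok  residual = &{data: ⊕{stop: ?Bool.?Int.end, data: &{done: ?Unit.μX.…, retry: ?Str.μX.…, data: !Str.μX.…}}, ack: ?Str.!Int.!Str.μX.…, more: ⊕{stop: !Int.?Str.μX.…, more: ?Unit.?Bool.end}}
[4] got ⊕ data, protocol expects & data or & ack or & more  ✗

4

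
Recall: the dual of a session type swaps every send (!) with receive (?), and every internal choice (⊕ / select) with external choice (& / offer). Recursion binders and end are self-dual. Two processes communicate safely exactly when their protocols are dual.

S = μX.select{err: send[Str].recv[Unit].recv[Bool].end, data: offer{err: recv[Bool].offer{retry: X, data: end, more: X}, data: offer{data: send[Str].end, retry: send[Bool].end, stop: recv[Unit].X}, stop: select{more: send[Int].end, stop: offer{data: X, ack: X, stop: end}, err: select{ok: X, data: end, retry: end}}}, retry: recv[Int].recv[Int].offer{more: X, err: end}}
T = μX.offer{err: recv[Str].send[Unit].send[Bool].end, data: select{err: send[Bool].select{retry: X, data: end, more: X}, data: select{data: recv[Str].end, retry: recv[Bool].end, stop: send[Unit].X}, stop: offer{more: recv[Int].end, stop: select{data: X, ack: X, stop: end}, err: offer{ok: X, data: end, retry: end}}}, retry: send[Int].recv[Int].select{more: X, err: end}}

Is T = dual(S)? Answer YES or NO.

NO

μX | μX  match (binder kept)
  select{err,data,retry} | offer{err,data,retry}  match label sets agree
    [err]
      send[Str] | recv[Str]  match
        recv[Unit] | send[Unit]  match
          recv[Bool] | send[Bool]  match
            end | end  match
    [data]
      offer{err,data,stop} | select{err,data,stop}  match label sets agree
        [err]
          recv[Bool] | send[Bool]  match
            offer{retry,data,more} | select{retry,data,more}  match label sets agree
              [retry]
                X | X  match
              [data]
                end | end  match
              [more]
                X | X  match
        [data]
          offer{data,retry,stop} | select{data,retry,stop}  match label sets agree
            [data]
              send[Str] | recv[Str]  match
                end | end  match
            [retry]
              send[Bool] | recv[Bool]  match
                end | end  match
            [stop]
              recv[Unit] | send[Unit]  match
                X | X  match
        [stop]
          select{more,stop,err} | offer{more,stop,err}  match label sets agree
            [more]
              send[Int] | recv[Int]  match
                end | end  match
            [stop]
              offer{data,ack,stop} | select{data,ack,stop}  match label sets agree
                [data]
                  X | X  match
                [ack]
                  X | X  match
                [stop]
                  end | end  match
            [err]
              select{ok,data,retry} | offer{ok,data,retry}  match label sets agree
                [ok]
                  X | X  match
                [data]
                  end | end  match
                [retry]
                  end | end  match
    [retry]
      recv[Int] | send[Int]  match
        recv[Int] | recv[Int]  ✗ same direction on both sides — not dual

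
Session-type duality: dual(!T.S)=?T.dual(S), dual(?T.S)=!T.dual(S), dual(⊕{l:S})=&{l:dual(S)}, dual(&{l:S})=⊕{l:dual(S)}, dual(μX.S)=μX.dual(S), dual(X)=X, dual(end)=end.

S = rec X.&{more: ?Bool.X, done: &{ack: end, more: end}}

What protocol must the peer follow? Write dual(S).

rec X ↦ rec X  (μ self-dual)
  &{more,done} ↦ +{more,done}  (offer→select)
    [more]
      ?Bool ↦ !Bool
        X ↦ X
    [done]
      &{ack,more} ↦ +{ack,more}  (offer→select)
        [ack]
          end ↦ end
        [more]
          end ↦ end

rec X.+{more: !Bool.X, done: +{ack: end, more: end}}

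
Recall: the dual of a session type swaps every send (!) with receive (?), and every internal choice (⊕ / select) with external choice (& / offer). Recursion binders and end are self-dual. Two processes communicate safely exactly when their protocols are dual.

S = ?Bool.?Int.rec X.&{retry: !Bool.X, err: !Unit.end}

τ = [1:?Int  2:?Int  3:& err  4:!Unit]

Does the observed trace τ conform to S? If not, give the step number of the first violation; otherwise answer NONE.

[1] got ?Int, protocol expects ?Bool  ✗

1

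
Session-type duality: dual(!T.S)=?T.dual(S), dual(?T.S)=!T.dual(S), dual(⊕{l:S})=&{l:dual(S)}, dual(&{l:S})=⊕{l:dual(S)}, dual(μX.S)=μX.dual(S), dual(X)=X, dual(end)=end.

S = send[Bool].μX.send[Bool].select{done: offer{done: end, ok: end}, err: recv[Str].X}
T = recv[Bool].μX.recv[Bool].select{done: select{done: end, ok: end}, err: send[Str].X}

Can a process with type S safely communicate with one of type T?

send[Bool] vs recv[Bool]  ok
  μX vs μX  ok (μ self-dual)
    send[Bool] vs recv[Bool]  ok
      select{done,err} vs select{done,err}  ✗ choice polarity not flipped — not dual

NO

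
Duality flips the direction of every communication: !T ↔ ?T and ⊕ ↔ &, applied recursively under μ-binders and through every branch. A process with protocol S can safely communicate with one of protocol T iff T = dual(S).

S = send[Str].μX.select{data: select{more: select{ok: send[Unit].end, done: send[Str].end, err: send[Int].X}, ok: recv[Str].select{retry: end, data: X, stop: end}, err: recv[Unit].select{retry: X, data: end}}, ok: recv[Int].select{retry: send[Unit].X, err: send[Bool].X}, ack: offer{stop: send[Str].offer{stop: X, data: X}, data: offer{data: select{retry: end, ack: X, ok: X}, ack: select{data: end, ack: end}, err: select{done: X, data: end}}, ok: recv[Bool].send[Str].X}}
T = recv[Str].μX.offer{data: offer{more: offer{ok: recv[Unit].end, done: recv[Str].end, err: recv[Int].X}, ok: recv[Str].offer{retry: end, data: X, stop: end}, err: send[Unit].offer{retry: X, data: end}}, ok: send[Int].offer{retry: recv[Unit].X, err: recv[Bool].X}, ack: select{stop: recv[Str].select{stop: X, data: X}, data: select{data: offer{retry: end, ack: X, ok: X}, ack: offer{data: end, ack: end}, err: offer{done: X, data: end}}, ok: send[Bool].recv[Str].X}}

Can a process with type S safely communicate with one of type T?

send[Str] vs recv[Str]  ok
  μX vs μX  ok (rec unchanged)
    select{data,ok,ack} vs offer{data,ok,ack}  ok same labels
      case data:
        select{more,ok,err} vs offer{more,ok,err}  ok same labels
          case more:
            select{ok,done,err} vs offer{ok,done,err}  ok same labels
              case ok:
                send[Unit] vs recv[Unit]  ok
                  end vs end  ok
              case done:
                send[Str] vs recv[Str]  ok
                  end vs end  ok
              case err:
                send[Int] vs recv[Int]  ok
                  X vs X  ok
          case ok:
            recv[Str] vs recv[Str]  ✗ same direction on both sides — not dual

NO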